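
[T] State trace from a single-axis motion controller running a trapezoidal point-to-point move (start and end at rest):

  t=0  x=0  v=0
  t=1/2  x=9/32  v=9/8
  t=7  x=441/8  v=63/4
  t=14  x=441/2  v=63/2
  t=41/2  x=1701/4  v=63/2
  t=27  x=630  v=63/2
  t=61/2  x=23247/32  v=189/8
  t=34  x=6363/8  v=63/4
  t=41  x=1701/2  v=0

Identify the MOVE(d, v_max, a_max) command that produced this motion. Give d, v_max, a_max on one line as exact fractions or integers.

final state: t=41, x=1701/2, v=0 → d = 1701/2
a_max = (9/8−0)/(1/2−0) = 9/4
max v = 63/2 over t∈[14,27] → v_max = 63/2
check: 63/2·(14+13) = 1701/2 ✓

d=1701/2 v_max=63/2 a_max=9/4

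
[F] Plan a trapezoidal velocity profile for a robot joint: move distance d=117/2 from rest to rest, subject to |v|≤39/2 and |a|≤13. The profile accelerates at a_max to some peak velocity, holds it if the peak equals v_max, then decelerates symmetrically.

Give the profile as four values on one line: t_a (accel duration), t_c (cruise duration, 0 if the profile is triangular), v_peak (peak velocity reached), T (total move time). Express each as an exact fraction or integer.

t_a=3/2 t_c=3/2 v_peak=39/2 T=9/2

(v_max)²/a_max = (39/2)²/13 = 117/4
117/2 ≥ 117/4 so v_max reached
t_a = (39/2)/13 = 3/2; v_peak = 39/2
d_cruise = 117/2 − 117/4 = 117/4; t_c = (117/4)/(39/2) = 3/2
T = 2·3/2 + 3/2 = 9/2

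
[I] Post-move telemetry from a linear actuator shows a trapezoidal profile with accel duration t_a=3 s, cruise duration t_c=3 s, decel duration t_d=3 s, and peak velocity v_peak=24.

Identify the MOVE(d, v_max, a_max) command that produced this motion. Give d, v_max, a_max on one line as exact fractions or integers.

d=144 v_max=24 a_max=8

a_max = 24/3 = 8
d_a = ½·24·3 = 36; d_c = 24·3 = 72
d = 2·36 + 72 = 144
t_c = 3 > 0 ⇒ limit active, v_max = 24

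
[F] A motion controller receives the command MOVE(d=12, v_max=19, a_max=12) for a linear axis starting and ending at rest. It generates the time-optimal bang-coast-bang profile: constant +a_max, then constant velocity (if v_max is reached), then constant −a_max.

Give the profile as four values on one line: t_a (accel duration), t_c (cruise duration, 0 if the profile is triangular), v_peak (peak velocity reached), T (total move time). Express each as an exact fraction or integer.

t_a=1 t_c=0 v_peak=12 T=2

vₘ²/aₘ = 19²/12 = 361/12
12 < 361/12 → triangular
v_peak = √(12·12) = √144 = 12
t_a = 12/12 = 1; t_c = 0
T = 2·1 = 2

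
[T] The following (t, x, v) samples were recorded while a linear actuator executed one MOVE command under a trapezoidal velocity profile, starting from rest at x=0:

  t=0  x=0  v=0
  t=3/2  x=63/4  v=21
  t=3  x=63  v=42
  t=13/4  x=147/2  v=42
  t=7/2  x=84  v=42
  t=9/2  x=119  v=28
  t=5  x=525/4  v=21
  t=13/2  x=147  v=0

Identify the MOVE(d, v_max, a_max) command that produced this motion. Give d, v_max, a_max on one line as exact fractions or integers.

final state: t=13/2, x=147, v=0 → d = 147
a_max = (21−0)/(3/2−0) = 14
max v = 42 over t∈[3,7/2] → v_max = 42
check: 42·(3+1/2) = 147 ✓

d=147 v_max=42 a_max=14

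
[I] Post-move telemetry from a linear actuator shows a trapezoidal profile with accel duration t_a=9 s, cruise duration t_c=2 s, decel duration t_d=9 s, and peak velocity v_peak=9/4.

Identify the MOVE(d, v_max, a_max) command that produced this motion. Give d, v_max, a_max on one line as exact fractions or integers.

a_max = (9/4)/9 = 1/4
d_a = ½·9/4·9 = 81/8; d_c = 9/4·2 = 9/2
d = 2·81/8 + 9/2 = 99/4
t_c = 2 > 0 ⇒ limit active, v_max = 9/4

d=99/4 v_max=9/4 a_max=1/4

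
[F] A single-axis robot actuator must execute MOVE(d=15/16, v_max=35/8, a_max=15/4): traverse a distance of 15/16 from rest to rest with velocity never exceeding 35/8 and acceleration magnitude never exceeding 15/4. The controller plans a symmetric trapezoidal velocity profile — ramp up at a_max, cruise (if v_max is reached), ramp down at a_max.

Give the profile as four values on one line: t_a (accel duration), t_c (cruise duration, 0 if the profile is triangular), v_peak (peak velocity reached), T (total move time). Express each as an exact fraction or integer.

(v_max)²/a_max = (35/8)²/(15/4) = 245/48
15/16 < 245/48 ⇒ no cruise
v_peak = √(15/16·15/4) = √(225/64) = 15/8
t_a = (15/8)/(15/4) = 1/2; t_c = 0
T = 2·1/2 = 1

t_a=1/2 t_c=0 v_peak=15/8 T=1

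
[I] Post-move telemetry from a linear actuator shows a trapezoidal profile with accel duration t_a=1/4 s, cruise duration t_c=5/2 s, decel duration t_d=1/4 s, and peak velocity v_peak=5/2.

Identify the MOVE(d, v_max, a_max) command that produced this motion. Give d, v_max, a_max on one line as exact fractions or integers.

a_max = (5/2)/(1/4) = 10
d_a = ½·5/2·1/4 = 5/16; d_c = 5/2·5/2 = 25/4
d = 2·5/16 + 25/4 = 55/8
t_c = 5/2 > 0 so v_max = 5/2

d=55/8 v_max=5/2 a_max=10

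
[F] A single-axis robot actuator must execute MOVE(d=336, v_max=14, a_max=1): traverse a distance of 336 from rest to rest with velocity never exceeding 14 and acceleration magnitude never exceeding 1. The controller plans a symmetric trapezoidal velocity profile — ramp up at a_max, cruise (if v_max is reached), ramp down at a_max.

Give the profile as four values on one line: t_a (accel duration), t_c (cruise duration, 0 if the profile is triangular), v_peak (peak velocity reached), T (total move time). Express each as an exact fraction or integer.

v_max²/a_max = 14²/1 = 196
336 ≥ 196 so v_max reached
t_a = 14/1 = 14; v_peak = 14
d_cruise = 336 − 196 = 140; t_c = 140/14 = 10
T = 2·14 + 10 = 38

t_a=14 t_c=10 v_peak=14 T=38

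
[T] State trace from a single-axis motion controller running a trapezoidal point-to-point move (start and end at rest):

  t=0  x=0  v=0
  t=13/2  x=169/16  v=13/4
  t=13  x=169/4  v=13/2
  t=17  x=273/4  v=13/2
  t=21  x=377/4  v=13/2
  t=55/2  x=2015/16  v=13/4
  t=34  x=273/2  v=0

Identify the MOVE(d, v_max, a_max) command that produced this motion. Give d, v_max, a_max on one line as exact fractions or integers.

final state: t=34, x=273/2, v=0 → d = 273/2
a_max = (13/4−0)/(13/2−0) = 1/2
max v = 13/2 over t∈[13,21] → v_max = 13/2
check: 13/2·(13+8) = 273/2 ✓

d=273/2 v_max=13/2 a_max=1/2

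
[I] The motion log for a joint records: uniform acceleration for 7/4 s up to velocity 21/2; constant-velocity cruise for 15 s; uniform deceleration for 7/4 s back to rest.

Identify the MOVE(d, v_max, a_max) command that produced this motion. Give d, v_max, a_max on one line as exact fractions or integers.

d=1407/8 v_max=21/2 a_max=6

a_max = (21/2)/(7/4) = 6
d_a = ½·21/2·7/4 = 147/16; d_c = 21/2·15 = 315/2
d = 2·147/16 + 315/2 = 1407/8
t_c = 15 > 0 ⇒ limit active, v_max = 21/2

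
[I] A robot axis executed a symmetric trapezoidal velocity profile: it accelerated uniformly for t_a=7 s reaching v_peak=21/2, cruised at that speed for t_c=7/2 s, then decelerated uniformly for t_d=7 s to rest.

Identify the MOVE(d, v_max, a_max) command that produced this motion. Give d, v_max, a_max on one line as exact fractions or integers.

d=441/4 v_max=21/2 a_max=3/2

a_max = (21/2)/7 = 3/2
d_a = ½·21/2·7 = 147/4; d_c = 21/2·7/2 = 147/4
d = 2·147/4 + 147/4 = 441/4
t_c = 7/2 > 0 → v_max = v_peak = 21/2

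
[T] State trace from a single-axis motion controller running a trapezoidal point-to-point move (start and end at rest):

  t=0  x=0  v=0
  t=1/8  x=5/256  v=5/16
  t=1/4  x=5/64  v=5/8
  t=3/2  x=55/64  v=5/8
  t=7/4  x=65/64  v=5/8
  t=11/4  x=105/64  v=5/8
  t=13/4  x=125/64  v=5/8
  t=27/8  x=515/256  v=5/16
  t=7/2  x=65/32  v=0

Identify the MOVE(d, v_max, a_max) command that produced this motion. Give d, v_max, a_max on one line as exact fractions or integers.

d=65/32 v_max=5/8 a_max=5/2

final state: t=7/2, x=65/32, v=0 → d = 65/32
a_max = (5/16−0)/(1/8−0) = 5/2
max v = 5/8 over t∈[1/4,13/4] → v_max = 5/8
check: 5/8·(1/4+3) = 65/32 ✓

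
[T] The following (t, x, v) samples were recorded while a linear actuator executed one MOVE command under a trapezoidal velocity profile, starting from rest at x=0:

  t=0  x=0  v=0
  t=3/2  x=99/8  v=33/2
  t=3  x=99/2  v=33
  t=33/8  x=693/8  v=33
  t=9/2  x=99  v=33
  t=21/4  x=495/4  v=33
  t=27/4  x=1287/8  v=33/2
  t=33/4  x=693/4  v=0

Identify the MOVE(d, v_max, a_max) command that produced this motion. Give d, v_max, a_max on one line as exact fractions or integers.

d=693/4 v_max=33 a_max=11

final state: t=33/4, x=693/4, v=0 → d = 693/4
a_max = (33/2−0)/(3/2−0) = 11
max v = 33 over t∈[3,21/4] → v_max = 33
check: 33·(3+9/4) = 693/4 ✓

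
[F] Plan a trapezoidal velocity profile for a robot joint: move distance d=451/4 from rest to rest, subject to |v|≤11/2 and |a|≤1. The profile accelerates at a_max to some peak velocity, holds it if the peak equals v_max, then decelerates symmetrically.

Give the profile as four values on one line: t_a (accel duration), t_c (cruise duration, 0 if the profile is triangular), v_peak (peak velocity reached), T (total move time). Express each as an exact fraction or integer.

t_a=11/2 t_c=15 v_peak=11/2 T=26

(v_max)²/a_max = (11/2)²/1 = 121/4
451/4 ≥ 121/4 ⇒ cruise phase
t_a = (11/2)/1 = 11/2; v_peak = 11/2
d_cruise = 451/4 − 121/4 = 165/2; t_c = (165/2)/(11/2) = 15
T = 2·11/2 + 15 = 26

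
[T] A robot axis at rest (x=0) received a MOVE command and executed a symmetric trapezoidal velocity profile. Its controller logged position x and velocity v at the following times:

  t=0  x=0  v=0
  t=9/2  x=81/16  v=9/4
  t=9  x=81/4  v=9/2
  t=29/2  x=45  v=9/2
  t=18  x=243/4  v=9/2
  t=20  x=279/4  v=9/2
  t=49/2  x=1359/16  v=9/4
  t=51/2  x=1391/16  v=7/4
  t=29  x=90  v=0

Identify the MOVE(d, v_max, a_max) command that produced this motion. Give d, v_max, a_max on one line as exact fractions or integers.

d=90 v_max=9/2 a_max=1/2

final state: t=29, x=90, v=0 → d = 90
a_max = (9/4−0)/(9/2−0) = 1/2
max v = 9/2 over t∈[9,20] → v_max = 9/2
check: 9/2·(9+11) = 90 ✓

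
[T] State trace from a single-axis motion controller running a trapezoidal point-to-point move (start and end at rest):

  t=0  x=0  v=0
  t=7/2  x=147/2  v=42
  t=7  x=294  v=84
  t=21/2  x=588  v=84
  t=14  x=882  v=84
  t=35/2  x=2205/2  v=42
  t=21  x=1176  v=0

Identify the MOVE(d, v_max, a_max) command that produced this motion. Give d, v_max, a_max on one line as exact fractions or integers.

d=1176 v_max=84 a_max=12

final state: t=21, x=1176, v=0 → d = 1176
a_max = (42−0)/(7/2−0) = 12
max v = 84 over t∈[7,14] → v_max = 84
check: 84·(7+7) = 1176 ✓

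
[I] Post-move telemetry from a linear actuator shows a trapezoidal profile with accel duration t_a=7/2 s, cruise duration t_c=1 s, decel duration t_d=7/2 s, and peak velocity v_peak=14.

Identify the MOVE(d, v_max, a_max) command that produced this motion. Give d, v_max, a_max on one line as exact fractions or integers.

a_max = 14/(7/2) = 4
d_a = ½·14·7/2 = 49/2; d_c = 14·1 = 14
d = 2·49/2 + 14 = 63
t_c = 1 > 0 → v_max = v_peak = 14

d=63 v_max=14 a_max=4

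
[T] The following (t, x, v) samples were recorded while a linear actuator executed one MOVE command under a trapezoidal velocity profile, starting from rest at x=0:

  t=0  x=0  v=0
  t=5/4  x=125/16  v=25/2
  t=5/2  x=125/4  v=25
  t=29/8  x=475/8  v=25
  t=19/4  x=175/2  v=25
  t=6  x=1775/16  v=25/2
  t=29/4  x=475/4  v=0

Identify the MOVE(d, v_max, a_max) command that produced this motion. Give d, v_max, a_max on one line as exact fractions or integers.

final state: t=29/4, x=475/4, v=0 → d = 475/4
a_max = (25/2−0)/(5/4−0) = 10
max v = 25 over t∈[5/2,19/4] → v_max = 25
check: 25·(5/2+9/4) = 475/4 ✓

d=475/4 v_max=25 a_max=10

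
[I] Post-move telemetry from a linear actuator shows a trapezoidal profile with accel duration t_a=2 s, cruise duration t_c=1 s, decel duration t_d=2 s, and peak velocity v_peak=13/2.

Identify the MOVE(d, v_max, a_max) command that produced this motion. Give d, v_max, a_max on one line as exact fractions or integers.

a_max = (13/2)/2 = 13/4
d_a = ½·13/2·2 = 13/2; d_c = 13/2·1 = 13/2
d = 2·13/2 + 13/2 = 39/2
t_c = 1 > 0 ⇒ limit active, v_max = 13/2

d=39/2 v_max=13/2 a_max=13/4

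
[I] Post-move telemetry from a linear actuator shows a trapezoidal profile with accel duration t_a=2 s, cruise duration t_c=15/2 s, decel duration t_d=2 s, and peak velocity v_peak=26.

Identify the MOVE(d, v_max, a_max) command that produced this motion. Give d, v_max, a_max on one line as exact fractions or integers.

a_max = 26/2 = 13
d_a = ½·26·2 = 26; d_c = 26·15/2 = 195
d = 2·26 + 195 = 247
t_c = 15/2 > 0 so v_max = 26

d=247 v_max=26 a_max=13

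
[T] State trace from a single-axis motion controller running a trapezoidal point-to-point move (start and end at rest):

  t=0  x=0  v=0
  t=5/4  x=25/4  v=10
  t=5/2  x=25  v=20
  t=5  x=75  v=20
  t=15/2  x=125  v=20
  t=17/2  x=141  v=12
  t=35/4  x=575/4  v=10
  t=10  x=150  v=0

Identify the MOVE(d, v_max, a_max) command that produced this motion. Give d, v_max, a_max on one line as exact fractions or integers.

d=150 v_max=20 a_max=8

final state: t=10, x=150, v=0 → d = 150
a_max = (10−0)/(5/4−0) = 8
max v = 20 over t∈[5/2,15/2] → v_max = 20
check: 20·(5/2+5) = 150 ✓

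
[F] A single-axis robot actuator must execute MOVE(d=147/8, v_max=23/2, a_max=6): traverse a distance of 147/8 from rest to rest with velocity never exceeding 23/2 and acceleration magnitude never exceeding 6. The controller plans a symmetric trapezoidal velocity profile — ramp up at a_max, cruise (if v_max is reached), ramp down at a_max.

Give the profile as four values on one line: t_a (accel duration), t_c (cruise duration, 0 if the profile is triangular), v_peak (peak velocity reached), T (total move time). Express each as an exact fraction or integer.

t_a=7/4 t_c=0 v_peak=21/2 T=7/2

vₘ²/aₘ = (23/2)²/6 = 529/24
147/8 < 529/24 → triangular
v_peak = √(147/8·6) = √(441/4) = 21/2
t_a = (21/2)/6 = 7/4; t_c = 0
T = 2·7/4 = 7/2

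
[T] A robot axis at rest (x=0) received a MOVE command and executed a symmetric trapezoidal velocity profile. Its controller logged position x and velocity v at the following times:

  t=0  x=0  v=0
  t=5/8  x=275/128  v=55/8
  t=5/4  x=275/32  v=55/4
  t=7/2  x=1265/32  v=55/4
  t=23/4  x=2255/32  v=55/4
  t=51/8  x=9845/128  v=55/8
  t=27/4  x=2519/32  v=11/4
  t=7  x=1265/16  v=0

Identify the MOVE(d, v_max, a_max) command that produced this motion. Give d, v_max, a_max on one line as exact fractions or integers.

d=1265/16 v_max=55/4 a_max=11

final state: t=7, x=1265/16, v=0 → d = 1265/16
a_max = (55/8−0)/(5/8−0) = 11
max v = 55/4 over t∈[5/4,23/4] → v_max = 55/4
check: 55/4·(5/4+9/2) = 1265/16 ✓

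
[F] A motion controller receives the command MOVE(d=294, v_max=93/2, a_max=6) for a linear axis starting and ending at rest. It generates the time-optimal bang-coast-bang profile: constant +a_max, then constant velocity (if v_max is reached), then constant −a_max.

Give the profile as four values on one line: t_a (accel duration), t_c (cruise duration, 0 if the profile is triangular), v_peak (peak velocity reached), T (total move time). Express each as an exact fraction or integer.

v_max²/a_max = (93/2)²/6 = 2883/8
294 < 2883/8 so t_c = 0
v_peak = √(294·6) = √1764 = 42
t_a = 42/6 = 7; t_c = 0
T = 2·7 = 14

t_a=7 t_c=0 v_peak=42 T=14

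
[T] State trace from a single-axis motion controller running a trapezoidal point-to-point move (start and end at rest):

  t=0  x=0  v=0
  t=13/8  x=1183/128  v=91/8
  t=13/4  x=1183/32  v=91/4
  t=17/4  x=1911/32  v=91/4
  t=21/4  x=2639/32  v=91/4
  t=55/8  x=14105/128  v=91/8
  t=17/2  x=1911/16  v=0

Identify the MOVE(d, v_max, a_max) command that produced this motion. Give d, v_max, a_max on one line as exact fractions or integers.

d=1911/16 v_max=91/4 a_max=7

final state: t=17/2, x=1911/16, v=0 → d = 1911/16
a_max = (91/8−0)/(13/8−0) = 7
max v = 91/4 over t∈[13/4,21/4] → v_max = 91/4
check: 91/4·(13/4+2) = 1911/16 ✓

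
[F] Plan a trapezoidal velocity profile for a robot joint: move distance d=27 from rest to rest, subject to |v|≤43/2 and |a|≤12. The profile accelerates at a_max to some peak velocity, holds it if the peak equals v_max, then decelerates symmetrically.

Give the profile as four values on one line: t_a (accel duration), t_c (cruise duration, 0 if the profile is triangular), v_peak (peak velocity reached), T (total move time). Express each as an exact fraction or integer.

t_a=3/2 t_c=0 v_peak=18 T=3

vₘ²/aₘ = (43/2)²/12 = 1849/48
27 < 1849/48 → triangular
v_peak = √(27·12) = √324 = 18
t_a = 18/12 = 3/2; t_c = 0
T = 2·3/2 = 3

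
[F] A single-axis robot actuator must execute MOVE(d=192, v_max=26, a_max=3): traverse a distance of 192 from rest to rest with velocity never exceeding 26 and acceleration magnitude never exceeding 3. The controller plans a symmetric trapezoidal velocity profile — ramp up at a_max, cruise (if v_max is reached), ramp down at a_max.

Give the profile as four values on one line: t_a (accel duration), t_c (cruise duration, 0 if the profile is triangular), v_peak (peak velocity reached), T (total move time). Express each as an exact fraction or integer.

t_a=8 t_c=0 v_peak=24 T=16

(v_max)²/a_max = 26²/3 = 676/3
192 < 676/3 → triangular
v_peak = √(192·3) = √576 = 24
t_a = 24/3 = 8; t_c = 0
T = 2·8 = 16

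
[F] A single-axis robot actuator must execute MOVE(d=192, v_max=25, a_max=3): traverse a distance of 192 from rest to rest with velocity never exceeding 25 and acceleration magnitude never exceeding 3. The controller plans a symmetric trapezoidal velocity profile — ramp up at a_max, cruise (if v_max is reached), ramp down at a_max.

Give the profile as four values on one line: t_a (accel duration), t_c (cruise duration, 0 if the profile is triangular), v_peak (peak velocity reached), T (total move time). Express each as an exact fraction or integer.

t_a=8 t_c=0 v_peak=24 T=16

(v_max)²/a_max = 25²/3 = 625/3
192 < 625/3 so t_c = 0
v_peak = √(192·3) = √576 = 24
t_a = 24/3 = 8; t_c = 0
T = 2·8 = 16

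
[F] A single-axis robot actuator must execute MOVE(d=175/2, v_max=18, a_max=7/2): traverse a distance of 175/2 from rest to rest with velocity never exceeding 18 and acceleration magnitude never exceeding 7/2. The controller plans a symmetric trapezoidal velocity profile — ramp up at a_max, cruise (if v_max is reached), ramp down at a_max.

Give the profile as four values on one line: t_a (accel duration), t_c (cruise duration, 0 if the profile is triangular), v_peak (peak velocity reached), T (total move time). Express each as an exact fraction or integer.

vₘ²/aₘ = 18²/(7/2) = 648/7
175/2 < 648/7 → triangular
v_peak = √(175/2·7/2) = √(1225/4) = 35/2
t_a = (35/2)/(7/2) = 5; t_c = 0
T = 2·5 = 10

t_a=5 t_c=0 v_peak=35/2 T=10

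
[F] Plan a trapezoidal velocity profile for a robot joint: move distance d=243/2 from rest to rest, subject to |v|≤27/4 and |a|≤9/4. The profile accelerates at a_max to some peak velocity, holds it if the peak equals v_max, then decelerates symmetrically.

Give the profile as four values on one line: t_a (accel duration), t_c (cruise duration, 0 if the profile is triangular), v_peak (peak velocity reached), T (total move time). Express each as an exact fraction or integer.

t_a=3 t_c=15 v_peak=27/4 T=21

vₘ²/aₘ = (27/4)²/(9/4) = 81/4
243/2 ≥ 81/4 so v_max reached
t_a = (27/4)/(9/4) = 3; v_peak = 27/4
d_cruise = 243/2 − 81/4 = 405/4; t_c = (405/4)/(27/4) = 15
T = 2·3 + 15 = 21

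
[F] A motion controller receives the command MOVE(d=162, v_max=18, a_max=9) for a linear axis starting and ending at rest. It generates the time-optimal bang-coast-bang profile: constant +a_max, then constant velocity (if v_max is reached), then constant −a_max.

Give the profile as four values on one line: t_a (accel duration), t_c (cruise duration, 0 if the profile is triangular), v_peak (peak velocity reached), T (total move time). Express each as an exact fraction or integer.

v_max²/a_max = 18²/9 = 36
162 ≥ 36 ⇒ cruise phase
t_a = 18/9 = 2; v_peak = 18
d_cruise = 162 − 36 = 126; t_c = 126/18 = 7
T = 2·2 + 7 = 11

t_a=2 t_c=7 v_peak=18 T=11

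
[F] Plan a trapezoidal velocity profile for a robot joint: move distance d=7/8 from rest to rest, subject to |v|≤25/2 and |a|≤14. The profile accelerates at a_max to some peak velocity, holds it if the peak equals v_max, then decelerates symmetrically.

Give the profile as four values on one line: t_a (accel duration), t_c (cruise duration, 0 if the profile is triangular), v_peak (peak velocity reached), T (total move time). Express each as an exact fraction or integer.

t_a=1/4 t_c=0 v_peak=7/2 T=1/2

v_max²/a_max = (25/2)²/14 = 625/56
7/8 < 625/56 ⇒ no cruise
v_peak = √(7/8·14) = √(49/4) = 7/2
t_a = (7/2)/14 = 1/4; t_c = 0
T = 2·1/4 = 1/2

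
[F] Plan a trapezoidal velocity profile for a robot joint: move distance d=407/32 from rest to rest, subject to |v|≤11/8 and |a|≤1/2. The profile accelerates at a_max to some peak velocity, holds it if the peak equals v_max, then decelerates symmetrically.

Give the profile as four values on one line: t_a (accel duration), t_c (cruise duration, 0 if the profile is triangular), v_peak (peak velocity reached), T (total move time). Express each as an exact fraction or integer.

v_max²/a_max = (11/8)²/(1/2) = 121/32
407/32 ≥ 121/32 → trapezoidal
t_a = (11/8)/(1/2) = 11/4; v_peak = 11/8
d_cruise = 407/32 − 121/32 = 143/16; t_c = (143/16)/(11/8) = 13/2
T = 2·11/4 + 13/2 = 12

t_a=11/4 t_c=13/2 v_peak=11/8 T=12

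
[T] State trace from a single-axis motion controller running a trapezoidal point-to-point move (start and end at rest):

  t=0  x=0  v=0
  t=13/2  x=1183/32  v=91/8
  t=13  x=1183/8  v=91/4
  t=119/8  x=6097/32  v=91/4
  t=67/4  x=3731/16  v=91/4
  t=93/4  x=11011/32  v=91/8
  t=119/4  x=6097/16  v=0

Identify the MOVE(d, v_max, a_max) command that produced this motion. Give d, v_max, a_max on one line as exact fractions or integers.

final state: t=119/4, x=6097/16, v=0 → d = 6097/16
a_max = (91/8−0)/(13/2−0) = 7/4
max v = 91/4 over t∈[13,67/4] → v_max = 91/4
check: 91/4·(13+15/4) = 6097/16 ✓

d=6097/16 v_max=91/4 a_max=7/4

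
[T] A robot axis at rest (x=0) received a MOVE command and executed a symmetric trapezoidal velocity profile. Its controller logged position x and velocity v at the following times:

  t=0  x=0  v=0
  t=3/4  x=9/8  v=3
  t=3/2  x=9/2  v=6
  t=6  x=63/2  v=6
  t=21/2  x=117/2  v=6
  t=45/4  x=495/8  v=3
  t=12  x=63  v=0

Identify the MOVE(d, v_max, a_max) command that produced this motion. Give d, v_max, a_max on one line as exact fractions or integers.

final state: t=12, x=63, v=0 → d = 63
a_max = (3−0)/(3/4−0) = 4
max v = 6 over t∈[3/2,21/2] → v_max = 6
check: 6·(3/2+9) = 63 ✓

d=63 v_max=6 a_max=4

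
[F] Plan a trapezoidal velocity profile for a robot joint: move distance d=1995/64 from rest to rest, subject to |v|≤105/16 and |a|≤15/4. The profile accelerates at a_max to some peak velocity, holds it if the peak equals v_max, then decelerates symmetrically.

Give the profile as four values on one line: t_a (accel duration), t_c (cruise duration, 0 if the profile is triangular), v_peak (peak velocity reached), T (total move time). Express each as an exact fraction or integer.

vₘ²/aₘ = (105/16)²/(15/4) = 735/64
1995/64 ≥ 735/64 → trapezoidal
t_a = (105/16)/(15/4) = 7/4; v_peak = 105/16
d_cruise = 1995/64 − 735/64 = 315/16; t_c = (315/16)/(105/16) = 3
T = 2·7/4 + 3 = 13/2

t_a=7/4 t_c=3 v_peak=105/16 T=13/2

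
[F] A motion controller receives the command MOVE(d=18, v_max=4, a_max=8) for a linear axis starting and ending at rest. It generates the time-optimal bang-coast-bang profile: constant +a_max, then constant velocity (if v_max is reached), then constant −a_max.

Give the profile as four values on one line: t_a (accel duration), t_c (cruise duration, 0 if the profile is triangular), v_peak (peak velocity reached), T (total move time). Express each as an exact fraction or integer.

t_a=1/2 t_c=4 v_peak=4 T=5

vₘ²/aₘ = 4²/8 = 2
18 ≥ 2 → trapezoidal
t_a = 4/8 = 1/2; v_peak = 4
d_cruise = 18 − 2 = 16; t_c = 16/4 = 4
T = 2·1/2 + 4 = 5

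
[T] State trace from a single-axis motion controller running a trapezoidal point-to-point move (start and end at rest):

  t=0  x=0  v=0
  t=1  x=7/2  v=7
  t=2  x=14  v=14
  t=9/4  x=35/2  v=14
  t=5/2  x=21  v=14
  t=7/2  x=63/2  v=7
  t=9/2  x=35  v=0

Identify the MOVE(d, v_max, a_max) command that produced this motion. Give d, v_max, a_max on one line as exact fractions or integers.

d=35 v_max=14 a_max=7

final state: t=9/2, x=35, v=0 → d = 35
a_max = (7−0)/(1−0) = 7
max v = 14 over t∈[2,5/2] → v_max = 14
check: 14·(2+1/2) = 35 ✓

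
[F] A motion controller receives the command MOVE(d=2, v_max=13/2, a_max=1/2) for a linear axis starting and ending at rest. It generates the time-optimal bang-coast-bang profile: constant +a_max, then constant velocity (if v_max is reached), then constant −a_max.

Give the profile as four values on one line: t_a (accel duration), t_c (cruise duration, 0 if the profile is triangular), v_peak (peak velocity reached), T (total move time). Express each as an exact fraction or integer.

t_a=2 t_c=0 v_peak=1 T=4

(v_max)²/a_max = (13/2)²/(1/2) = 169/2
2 < 169/2 → triangular
v_peak = √(2·1/2) = √1 = 1
t_a = 1/(1/2) = 2; t_c = 0
T = 2·2 = 4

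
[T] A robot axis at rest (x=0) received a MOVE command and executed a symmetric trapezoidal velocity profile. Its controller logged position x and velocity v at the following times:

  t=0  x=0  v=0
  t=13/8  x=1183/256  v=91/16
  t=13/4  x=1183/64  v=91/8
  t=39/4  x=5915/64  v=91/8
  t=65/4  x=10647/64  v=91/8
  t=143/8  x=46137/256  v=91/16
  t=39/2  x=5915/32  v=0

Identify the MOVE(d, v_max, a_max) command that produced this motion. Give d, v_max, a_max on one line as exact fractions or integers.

d=5915/32 v_max=91/8 a_max=7/2

final state: t=39/2, x=5915/32, v=0 → d = 5915/32
a_max = (91/16−0)/(13/8−0) = 7/2
max v = 91/8 over t∈[13/4,65/4] → v_max = 91/8
check: 91/8·(13/4+13) = 5915/32 ✓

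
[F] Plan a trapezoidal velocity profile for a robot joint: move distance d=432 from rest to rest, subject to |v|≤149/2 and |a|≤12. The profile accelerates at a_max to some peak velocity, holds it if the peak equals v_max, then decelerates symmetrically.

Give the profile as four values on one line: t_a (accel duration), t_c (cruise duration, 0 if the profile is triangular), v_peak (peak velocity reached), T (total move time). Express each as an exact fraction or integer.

v_max²/a_max = (149/2)²/12 = 22201/48
432 < 22201/48 → triangular
v_peak = √(432·12) = √5184 = 72
t_a = 72/12 = 6; t_c = 0
T = 2·6 = 12

t_a=6 t_c=0 v_peak=72 T=12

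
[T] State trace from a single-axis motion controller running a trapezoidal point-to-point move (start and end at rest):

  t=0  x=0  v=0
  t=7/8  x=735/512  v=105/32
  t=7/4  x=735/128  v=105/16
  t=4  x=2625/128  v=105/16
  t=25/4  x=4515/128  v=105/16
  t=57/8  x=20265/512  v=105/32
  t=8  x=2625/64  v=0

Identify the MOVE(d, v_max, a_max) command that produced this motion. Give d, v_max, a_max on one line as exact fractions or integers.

final state: t=8, x=2625/64, v=0 → d = 2625/64
a_max = (105/32−0)/(7/8−0) = 15/4
max v = 105/16 over t∈[7/4,25/4] → v_max = 105/16
check: 105/16·(7/4+9/2) = 2625/64 ✓

d=2625/64 v_max=105/16 a_max=15/4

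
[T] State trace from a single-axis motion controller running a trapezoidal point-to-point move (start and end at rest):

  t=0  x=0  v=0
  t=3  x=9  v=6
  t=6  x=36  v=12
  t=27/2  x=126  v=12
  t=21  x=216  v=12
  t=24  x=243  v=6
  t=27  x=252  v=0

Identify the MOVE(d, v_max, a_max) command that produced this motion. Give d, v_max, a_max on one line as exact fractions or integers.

d=252 v_max=12 a_max=2

final state: t=27, x=252, v=0 → d = 252
a_max = (6−0)/(3−0) = 2
max v = 12 over t∈[6,21] → v_max = 12
check: 12·(6+15) = 252 ✓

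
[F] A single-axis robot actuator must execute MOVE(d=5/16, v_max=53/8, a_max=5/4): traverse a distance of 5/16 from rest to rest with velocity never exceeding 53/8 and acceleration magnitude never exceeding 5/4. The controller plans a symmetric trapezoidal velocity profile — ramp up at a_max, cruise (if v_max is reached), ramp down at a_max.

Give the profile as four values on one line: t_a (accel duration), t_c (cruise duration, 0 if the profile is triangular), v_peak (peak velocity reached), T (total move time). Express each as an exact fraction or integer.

t_a=1/2 t_c=0 v_peak=5/8 T=1

vₘ²/aₘ = (53/8)²/(5/4) = 2809/80
5/16 < 2809/80 so t_c = 0
v_peak = √(5/16·5/4) = √(25/64) = 5/8
t_a = (5/8)/(5/4) = 1/2; t_c = 0
T = 2·1/2 = 1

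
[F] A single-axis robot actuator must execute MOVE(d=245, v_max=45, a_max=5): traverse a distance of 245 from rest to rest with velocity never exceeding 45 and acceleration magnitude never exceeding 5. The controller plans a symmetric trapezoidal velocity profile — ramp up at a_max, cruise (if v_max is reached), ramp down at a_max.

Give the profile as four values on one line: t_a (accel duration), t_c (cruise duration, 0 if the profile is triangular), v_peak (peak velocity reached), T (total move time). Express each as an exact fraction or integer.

t_a=7 t_c=0 v_peak=35 T=14

vₘ²/aₘ = 45²/5 = 405
245 < 405 → triangular
v_peak = √(245·5) = √1225 = 35
t_a = 35/5 = 7; t_c = 0
T = 2·7 = 14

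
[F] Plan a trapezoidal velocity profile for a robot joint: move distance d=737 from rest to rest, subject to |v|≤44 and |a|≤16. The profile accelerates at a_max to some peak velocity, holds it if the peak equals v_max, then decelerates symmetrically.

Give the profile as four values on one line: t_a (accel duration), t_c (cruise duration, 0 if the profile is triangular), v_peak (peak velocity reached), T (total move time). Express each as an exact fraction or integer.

v_max²/a_max = 44²/16 = 121
737 ≥ 121 so v_max reached
t_a = 44/16 = 11/4; v_peak = 44
d_cruise = 737 − 121 = 616; t_c = 616/44 = 14
T = 2·11/4 + 14 = 39/2

t_a=11/4 t_c=14 v_peak=44 T=39/2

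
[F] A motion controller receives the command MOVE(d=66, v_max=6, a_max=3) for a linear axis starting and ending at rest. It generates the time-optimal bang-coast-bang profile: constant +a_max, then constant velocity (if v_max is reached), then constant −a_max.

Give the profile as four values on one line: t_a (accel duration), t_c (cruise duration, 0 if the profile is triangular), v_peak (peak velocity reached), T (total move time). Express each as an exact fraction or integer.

t_a=2 t_c=9 v_peak=6 T=13

v_max²/a_max = 6²/3 = 12
66 ≥ 12 so v_max reached
t_a = 6/3 = 2; v_peak = 6
d_cruise = 66 − 12 = 54; t_c = 54/6 = 9
T = 2·2 + 9 = 13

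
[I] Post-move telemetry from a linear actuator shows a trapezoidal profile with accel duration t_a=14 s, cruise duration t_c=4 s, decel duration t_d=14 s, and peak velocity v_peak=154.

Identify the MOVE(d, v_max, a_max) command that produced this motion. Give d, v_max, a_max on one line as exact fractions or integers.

a_max = 154/14 = 11
d_a = ½·154·14 = 1078; d_c = 154·4 = 616
d = 2·1078 + 616 = 2772
t_c = 4 > 0 so v_max = 154

d=2772 v_max=154 a_max=11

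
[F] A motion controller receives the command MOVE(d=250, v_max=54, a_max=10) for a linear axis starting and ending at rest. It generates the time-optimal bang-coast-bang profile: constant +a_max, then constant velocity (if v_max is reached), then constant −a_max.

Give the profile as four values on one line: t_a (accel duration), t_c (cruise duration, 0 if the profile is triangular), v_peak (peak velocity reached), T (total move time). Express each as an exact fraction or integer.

t_a=5 t_c=0 v_peak=50 T=10

(v_max)²/a_max = 54²/10 = 1458/5
250 < 1458/5 → triangular
v_peak = √(250·10) = √2500 = 50
t_a = 50/10 = 5; t_c = 0
T = 2·5 = 10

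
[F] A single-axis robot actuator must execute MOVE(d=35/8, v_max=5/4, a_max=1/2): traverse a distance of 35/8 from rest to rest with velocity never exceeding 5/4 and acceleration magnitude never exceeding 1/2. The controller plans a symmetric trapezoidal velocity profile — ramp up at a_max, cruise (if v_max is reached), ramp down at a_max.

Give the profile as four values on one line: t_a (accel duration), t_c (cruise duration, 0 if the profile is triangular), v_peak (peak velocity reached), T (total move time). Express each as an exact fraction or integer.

t_a=5/2 t_c=1 v_peak=5/4 T=6

(v_max)²/a_max = (5/4)²/(1/2) = 25/8
35/8 ≥ 25/8 so v_max reached
t_a = (5/4)/(1/2) = 5/2; v_peak = 5/4
d_cruise = 35/8 − 25/8 = 5/4; t_c = (5/4)/(5/4) = 1
T = 2·5/2 + 1 = 6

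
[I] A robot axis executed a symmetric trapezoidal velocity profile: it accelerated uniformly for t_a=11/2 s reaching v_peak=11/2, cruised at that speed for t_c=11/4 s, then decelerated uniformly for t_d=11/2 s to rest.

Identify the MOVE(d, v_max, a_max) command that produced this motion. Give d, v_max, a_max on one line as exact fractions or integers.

a_max = (11/2)/(11/2) = 1
d_a = ½·11/2·11/2 = 121/8; d_c = 11/2·11/4 = 121/8
d = 2·121/8 + 121/8 = 363/8
t_c = 11/4 > 0 ⇒ limit active, v_max = 11/2

d=363/8 v_max=11/2 a_max=1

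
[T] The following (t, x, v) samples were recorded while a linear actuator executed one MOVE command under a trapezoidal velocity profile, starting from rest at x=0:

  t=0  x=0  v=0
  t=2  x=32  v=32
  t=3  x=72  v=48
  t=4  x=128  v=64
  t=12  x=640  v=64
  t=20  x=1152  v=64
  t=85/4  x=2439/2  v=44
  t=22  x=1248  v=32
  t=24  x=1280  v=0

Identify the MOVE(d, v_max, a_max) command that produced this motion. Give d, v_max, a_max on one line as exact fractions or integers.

final state: t=24, x=1280, v=0 → d = 1280
a_max = (32−0)/(2−0) = 16
max v = 64 over t∈[4,20] → v_max = 64
check: 64·(4+16) = 1280 ✓

d=1280 v_max=64 a_max=16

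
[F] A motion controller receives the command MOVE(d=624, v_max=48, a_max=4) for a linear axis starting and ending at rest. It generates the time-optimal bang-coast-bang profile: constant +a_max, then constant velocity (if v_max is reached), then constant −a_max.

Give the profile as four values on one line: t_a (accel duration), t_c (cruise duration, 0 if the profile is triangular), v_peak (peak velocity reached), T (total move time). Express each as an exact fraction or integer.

vₘ²/aₘ = 48²/4 = 576
624 ≥ 576 ⇒ cruise phase
t_a = 48/4 = 12; v_peak = 48
d_cruise = 624 − 576 = 48; t_c = 48/48 = 1
T = 2·12 + 1 = 25

t_a=12 t_c=1 v_peak=48 T=25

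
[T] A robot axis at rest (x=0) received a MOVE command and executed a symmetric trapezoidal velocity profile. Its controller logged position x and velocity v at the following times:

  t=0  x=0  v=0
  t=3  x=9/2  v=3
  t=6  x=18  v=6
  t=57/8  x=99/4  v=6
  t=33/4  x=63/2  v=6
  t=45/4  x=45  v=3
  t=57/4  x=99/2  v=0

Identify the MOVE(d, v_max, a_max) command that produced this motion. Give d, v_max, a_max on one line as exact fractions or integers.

final state: t=57/4, x=99/2, v=0 → d = 99/2
a_max = (3−0)/(3−0) = 1
max v = 6 over t∈[6,33/4] → v_max = 6
check: 6·(6+9/4) = 99/2 ✓

d=99/2 v_max=6 a_max=1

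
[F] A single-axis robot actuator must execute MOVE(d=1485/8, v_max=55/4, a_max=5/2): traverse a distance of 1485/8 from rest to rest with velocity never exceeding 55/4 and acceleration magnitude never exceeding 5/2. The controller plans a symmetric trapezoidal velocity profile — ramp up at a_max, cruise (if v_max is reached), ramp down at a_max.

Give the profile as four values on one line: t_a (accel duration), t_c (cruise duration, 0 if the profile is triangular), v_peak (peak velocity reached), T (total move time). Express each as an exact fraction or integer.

v_max²/a_max = (55/4)²/(5/2) = 605/8
1485/8 ≥ 605/8 ⇒ cruise phase
t_a = (55/4)/(5/2) = 11/2; v_peak = 55/4
d_cruise = 1485/8 − 605/8 = 110; t_c = 110/(55/4) = 8
T = 2·11/2 + 8 = 19

t_a=11/2 t_c=8 v_peak=55/4 T=19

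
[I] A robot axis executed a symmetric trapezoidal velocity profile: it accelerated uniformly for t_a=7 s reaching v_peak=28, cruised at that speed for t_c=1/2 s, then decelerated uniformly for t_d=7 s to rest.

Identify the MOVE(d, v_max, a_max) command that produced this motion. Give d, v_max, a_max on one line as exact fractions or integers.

a_max = 28/7 = 4
d_a = ½·28·7 = 98; d_c = 28·1/2 = 14
d = 2·98 + 14 = 210
t_c = 1/2 > 0 → v_max = v_peak = 28

d=210 v_max=28 a_max=4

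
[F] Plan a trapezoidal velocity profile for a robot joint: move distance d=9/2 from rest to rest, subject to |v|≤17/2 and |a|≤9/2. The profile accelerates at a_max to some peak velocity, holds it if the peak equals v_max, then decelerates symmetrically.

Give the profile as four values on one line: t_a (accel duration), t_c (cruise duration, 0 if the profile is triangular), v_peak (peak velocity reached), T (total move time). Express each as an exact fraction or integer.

t_a=1 t_c=0 v_peak=9/2 T=2

(v_max)²/a_max = (17/2)²/(9/2) = 289/18
9/2 < 289/18 → triangular
v_peak = √(9/2·9/2) = √(81/4) = 9/2
t_a = (9/2)/(9/2) = 1; t_c = 0
T = 2·1 = 2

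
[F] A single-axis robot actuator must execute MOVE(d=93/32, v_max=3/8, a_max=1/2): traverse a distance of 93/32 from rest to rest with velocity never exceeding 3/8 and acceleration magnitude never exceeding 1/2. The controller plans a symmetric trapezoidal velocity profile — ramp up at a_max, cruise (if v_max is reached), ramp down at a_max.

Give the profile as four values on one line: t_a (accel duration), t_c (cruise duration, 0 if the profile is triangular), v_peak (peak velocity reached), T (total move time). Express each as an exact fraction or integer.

(v_max)²/a_max = (3/8)²/(1/2) = 9/32
93/32 ≥ 9/32 so v_max reached
t_a = (3/8)/(1/2) = 3/4; v_peak = 3/8
d_cruise = 93/32 − 9/32 = 21/8; t_c = (21/8)/(3/8) = 7
T = 2·3/4 + 7 = 17/2

t_a=3/4 t_c=7 v_peak=3/8 T=17/2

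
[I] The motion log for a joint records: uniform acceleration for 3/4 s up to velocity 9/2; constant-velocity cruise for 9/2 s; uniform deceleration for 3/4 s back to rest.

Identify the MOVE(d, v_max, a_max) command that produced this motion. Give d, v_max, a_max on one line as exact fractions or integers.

a_max = (9/2)/(3/4) = 6
d_a = ½·9/2·3/4 = 27/16; d_c = 9/2·9/2 = 81/4
d = 2·27/16 + 81/4 = 189/8
t_c = 9/2 > 0 so v_max = 9/2

d=189/8 v_max=9/2 a_max=6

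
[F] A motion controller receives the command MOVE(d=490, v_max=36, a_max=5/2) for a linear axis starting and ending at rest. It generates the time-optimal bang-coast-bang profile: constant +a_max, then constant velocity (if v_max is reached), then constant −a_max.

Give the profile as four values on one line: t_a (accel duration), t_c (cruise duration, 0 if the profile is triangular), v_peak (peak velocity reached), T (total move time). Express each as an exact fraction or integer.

(v_max)²/a_max = 36²/(5/2) = 2592/5
490 < 2592/5 → triangular
v_peak = √(490·5/2) = √1225 = 35
t_a = 35/(5/2) = 14; t_c = 0
T = 2·14 = 28

t_a=14 t_c=0 v_peak=35 T=28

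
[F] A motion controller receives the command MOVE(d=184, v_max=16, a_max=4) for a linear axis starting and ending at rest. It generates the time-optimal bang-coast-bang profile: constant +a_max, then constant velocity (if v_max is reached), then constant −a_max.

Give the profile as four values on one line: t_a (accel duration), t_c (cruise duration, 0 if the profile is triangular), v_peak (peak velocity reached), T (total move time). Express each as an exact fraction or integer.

(v_max)²/a_max = 16²/4 = 64
184 ≥ 64 so v_max reached
t_a = 16/4 = 4; v_peak = 16
d_cruise = 184 − 64 = 120; t_c = 120/16 = 15/2
T = 2·4 + 15/2 = 31/2

t_a=4 t_c=15/2 v_peak=16 T=31/2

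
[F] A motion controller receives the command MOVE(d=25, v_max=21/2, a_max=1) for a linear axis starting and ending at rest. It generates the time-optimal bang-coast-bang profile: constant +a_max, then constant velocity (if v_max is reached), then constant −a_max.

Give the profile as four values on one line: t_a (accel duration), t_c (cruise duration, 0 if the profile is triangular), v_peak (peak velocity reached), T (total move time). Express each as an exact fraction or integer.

vₘ²/aₘ = (21/2)²/1 = 441/4
25 < 441/4 ⇒ no cruise
v_peak = √(25·1) = √25 = 5
t_a = 5/1 = 5; t_c = 0
T = 2·5 = 10

t_a=5 t_c=0 v_peak=5 T=10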